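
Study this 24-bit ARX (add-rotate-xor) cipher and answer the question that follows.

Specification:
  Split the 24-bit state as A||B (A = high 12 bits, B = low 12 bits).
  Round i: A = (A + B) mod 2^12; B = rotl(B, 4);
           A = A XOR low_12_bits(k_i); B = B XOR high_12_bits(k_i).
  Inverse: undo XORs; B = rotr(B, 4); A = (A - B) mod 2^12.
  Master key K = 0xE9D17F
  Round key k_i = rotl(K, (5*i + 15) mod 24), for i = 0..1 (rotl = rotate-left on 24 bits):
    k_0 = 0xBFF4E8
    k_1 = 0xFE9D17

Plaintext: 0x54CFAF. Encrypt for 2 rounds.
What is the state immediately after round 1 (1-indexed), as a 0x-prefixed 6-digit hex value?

s_0 = plaintext = 0x54CFAF
s_1 = Round(s_0, k_0) = 0x013100
s_2 = Round(s_1, k_1) = 0xC04FE8

0x013100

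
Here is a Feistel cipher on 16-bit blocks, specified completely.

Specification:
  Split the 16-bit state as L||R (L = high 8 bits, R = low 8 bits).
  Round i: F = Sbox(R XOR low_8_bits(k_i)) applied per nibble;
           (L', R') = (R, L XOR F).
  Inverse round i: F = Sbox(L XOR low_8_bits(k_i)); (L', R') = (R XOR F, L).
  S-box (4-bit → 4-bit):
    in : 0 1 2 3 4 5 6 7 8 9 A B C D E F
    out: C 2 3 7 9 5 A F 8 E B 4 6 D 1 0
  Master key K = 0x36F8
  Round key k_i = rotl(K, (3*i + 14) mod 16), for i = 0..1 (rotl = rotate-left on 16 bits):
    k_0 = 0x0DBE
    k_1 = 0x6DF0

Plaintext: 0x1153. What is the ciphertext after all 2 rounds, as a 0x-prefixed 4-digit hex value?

s_0 = plaintext = 0x1153
s_1 = Round(s_0, k_0) = 0x530C
s_2 = Round(s_1, k_1) = 0x0C55

0x0C55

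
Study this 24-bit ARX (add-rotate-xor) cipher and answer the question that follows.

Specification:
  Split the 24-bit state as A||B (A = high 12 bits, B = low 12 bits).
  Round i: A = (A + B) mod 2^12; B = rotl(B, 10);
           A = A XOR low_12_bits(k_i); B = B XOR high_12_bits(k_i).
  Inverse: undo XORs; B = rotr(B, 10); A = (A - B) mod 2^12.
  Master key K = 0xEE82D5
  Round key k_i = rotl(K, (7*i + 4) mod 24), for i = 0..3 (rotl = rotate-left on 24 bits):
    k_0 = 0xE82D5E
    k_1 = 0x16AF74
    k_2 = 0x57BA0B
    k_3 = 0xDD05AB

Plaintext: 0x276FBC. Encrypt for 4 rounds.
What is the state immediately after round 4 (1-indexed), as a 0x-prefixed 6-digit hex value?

0x1671ED

s_0 = plaintext = 0x276FBC
s_1 = Round(s_0, k_0) = 0xF6CD6D
s_2 = Round(s_1, k_1) = 0x3AD631
s_3 = Round(s_2, k_2) = 0x3D50F7
s_4 = Round(s_3, k_3) = 0x1671ED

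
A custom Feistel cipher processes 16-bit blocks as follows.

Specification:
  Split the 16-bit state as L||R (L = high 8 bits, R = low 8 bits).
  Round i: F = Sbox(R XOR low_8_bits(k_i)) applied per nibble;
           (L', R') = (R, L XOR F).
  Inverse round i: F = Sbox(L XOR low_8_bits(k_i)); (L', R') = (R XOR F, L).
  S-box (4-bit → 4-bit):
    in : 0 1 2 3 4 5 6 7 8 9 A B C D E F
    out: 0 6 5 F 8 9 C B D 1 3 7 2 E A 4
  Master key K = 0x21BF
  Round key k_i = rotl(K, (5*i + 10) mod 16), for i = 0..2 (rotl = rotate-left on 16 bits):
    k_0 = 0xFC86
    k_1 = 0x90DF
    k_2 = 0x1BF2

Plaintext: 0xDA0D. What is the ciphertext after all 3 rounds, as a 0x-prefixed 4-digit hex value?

s_0 = plaintext = 0xDA0D
s_1 = Round(s_0, k_0) = 0x0D0D
s_2 = Round(s_1, k_1) = 0x0DE8
s_3 = Round(s_2, k_2) = 0xE86E

0xE86E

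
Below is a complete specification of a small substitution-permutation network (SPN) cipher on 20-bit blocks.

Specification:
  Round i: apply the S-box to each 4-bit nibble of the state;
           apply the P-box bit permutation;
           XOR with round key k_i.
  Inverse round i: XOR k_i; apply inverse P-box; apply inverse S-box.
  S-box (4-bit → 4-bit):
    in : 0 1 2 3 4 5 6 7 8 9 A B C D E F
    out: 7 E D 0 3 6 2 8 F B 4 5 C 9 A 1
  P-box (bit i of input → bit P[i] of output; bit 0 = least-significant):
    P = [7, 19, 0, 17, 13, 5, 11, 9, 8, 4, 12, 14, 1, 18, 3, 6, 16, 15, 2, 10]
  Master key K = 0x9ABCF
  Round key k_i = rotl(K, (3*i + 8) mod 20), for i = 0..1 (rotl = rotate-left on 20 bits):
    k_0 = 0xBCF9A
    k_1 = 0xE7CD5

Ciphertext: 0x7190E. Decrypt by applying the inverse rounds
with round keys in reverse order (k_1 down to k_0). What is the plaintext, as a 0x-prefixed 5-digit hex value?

s_0 = ciphertext = 0x7190E
s_1 = InvRound(s_0, k_1) = 0xD29F0
s_2 = InvRound(s_1, k_0) = 0xE8797

0xE8797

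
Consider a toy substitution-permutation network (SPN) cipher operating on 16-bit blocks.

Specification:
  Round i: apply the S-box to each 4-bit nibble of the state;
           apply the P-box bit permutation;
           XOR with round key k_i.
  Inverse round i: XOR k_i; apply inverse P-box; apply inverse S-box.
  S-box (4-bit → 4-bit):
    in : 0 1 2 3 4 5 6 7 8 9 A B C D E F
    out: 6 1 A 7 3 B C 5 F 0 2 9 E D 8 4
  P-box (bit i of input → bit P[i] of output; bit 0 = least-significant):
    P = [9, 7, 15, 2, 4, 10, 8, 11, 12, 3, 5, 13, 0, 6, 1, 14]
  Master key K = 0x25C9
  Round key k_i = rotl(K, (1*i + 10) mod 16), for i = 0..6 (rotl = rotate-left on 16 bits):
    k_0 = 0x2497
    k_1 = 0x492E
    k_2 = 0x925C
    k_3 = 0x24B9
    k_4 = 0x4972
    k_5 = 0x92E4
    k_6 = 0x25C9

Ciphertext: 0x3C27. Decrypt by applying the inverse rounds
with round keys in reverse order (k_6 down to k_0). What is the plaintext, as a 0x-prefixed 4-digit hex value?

0x52AB

s_0 = ciphertext = 0x3C27
s_1 = InvRound(s_0, k_6) = 0x0362
s_2 = InvRound(s_1, k_5) = 0xF1FC
s_3 = InvRound(s_2, k_4) = 0xF5EC
s_4 = InvRound(s_3, k_3) = 0x5176
s_5 = InvRound(s_4, k_2) = 0x60F7
s_6 = InvRound(s_5, k_1) = 0x42DA
s_7 = InvRound(s_6, k_0) = 0x52AB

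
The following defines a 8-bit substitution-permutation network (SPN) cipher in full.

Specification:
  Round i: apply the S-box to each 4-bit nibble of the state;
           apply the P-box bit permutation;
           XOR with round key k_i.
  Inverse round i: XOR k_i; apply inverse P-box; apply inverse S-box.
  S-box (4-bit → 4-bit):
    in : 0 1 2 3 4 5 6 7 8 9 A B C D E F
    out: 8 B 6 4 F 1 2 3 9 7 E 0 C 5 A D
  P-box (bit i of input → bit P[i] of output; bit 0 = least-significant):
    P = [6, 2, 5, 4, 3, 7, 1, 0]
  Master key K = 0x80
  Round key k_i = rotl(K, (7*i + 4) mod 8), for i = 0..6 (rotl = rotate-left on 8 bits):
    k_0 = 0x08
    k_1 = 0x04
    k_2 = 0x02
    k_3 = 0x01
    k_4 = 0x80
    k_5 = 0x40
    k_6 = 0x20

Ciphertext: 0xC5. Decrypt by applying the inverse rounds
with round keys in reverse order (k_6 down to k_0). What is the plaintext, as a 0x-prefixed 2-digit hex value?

0x0E

s_0 = ciphertext = 0xC5
s_1 = InvRound(s_0, k_6) = 0xE9
s_2 = InvRound(s_1, k_5) = 0x13
s_3 = InvRound(s_2, k_4) = 0xA0
s_4 = InvRound(s_3, k_3) = 0xE3
s_5 = InvRound(s_4, k_2) = 0xED
s_6 = InvRound(s_5, k_1) = 0x1D
s_7 = InvRound(s_6, k_0) = 0x0E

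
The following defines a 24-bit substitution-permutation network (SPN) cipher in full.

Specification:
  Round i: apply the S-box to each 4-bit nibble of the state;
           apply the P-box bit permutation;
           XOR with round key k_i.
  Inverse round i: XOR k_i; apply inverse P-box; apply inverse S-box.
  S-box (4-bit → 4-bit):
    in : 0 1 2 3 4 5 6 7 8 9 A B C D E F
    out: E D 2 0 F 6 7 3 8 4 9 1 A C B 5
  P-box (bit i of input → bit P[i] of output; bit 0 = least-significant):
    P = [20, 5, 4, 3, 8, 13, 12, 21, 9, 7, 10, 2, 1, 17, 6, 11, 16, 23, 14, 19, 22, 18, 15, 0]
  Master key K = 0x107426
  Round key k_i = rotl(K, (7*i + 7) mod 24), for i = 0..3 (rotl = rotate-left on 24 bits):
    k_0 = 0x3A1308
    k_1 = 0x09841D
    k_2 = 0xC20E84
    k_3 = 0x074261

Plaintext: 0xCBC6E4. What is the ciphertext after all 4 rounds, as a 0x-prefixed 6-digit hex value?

s_0 = plaintext = 0xCBC6E4
s_1 = Round(s_0, k_0) = 0x0D3CB1
s_2 = Round(s_1, k_1) = 0x154580
s_3 = Round(s_2, k_2) = 0x20C27F
s_4 = Round(s_3, k_3) = 0x992BF1

0x992BF1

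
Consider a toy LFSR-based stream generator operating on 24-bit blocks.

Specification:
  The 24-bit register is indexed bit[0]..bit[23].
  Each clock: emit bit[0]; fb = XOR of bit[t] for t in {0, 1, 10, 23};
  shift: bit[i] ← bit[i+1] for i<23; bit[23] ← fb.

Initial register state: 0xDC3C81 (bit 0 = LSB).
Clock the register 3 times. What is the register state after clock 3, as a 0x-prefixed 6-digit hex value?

0xBB8790

reg_0 = 0xDC3C81
clock 1: out=1, reg = 0xEE1E40
clock 2: out=0, reg = 0x770F20
clock 3: out=0, reg = 0xBB8790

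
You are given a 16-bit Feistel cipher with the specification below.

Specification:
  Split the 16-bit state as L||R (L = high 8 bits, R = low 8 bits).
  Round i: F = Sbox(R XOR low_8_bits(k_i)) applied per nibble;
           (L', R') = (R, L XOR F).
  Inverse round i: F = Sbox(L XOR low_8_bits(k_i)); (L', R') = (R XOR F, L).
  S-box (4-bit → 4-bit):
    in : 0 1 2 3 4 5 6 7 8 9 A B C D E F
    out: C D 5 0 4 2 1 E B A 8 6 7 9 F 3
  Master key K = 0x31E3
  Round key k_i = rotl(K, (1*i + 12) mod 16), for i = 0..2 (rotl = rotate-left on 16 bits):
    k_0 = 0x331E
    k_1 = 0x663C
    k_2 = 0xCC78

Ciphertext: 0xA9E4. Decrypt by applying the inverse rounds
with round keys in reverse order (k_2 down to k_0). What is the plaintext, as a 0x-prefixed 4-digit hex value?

0x4BEB

s_0 = ciphertext = 0xA9E4
s_1 = InvRound(s_0, k_2) = 0x79A9
s_2 = InvRound(s_1, k_1) = 0xEB79
s_3 = InvRound(s_2, k_0) = 0x4BEB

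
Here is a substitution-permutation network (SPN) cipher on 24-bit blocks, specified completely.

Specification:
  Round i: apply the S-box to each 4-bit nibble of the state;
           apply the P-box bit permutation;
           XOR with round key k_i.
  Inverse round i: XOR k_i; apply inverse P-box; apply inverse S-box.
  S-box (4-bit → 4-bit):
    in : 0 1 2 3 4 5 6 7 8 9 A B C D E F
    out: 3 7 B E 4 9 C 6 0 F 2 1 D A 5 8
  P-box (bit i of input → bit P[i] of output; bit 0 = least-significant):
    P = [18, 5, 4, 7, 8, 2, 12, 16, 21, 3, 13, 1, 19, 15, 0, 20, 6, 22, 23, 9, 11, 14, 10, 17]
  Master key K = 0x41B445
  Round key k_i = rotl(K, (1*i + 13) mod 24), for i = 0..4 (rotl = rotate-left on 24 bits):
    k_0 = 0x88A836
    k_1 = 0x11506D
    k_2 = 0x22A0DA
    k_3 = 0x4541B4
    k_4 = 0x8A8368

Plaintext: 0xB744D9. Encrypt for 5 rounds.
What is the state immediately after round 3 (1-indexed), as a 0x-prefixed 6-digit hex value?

s_0 = plaintext = 0xB744D9
s_1 = Round(s_0, k_0) = 0x4D8083
s_2 = Round(s_1, k_1) = 0x7156D5
s_3 = Round(s_2, k_2) = 0xFFC41C
s_4 = Round(s_3, k_3) = 0x5B7221
s_5 = Round(s_4, k_4) = 0xAD0A17

0xFFC41C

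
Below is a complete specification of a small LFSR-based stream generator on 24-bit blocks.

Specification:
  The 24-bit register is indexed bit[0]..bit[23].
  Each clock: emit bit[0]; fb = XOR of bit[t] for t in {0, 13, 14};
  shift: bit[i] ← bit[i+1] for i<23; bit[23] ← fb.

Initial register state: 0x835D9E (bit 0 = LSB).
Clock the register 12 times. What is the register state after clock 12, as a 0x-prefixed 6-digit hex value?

reg_0 = 0x835D9E
clock 1: out=0, reg = 0xC1AECF
clock 2: out=1, reg = 0x60D767
clock 3: out=1, reg = 0x306BB3
clock 4: out=1, reg = 0x9835D9
clock 5: out=1, reg = 0x4C1AEC
clock 6: out=0, reg = 0x260D76
clock 7: out=0, reg = 0x1306BB
clock 8: out=1, reg = 0x89835D
clock 9: out=1, reg = 0xC4C1AE
clock 10: out=0, reg = 0xE260D7
clock 11: out=1, reg = 0xF1306B
clock 12: out=1, reg = 0x789835

0x789835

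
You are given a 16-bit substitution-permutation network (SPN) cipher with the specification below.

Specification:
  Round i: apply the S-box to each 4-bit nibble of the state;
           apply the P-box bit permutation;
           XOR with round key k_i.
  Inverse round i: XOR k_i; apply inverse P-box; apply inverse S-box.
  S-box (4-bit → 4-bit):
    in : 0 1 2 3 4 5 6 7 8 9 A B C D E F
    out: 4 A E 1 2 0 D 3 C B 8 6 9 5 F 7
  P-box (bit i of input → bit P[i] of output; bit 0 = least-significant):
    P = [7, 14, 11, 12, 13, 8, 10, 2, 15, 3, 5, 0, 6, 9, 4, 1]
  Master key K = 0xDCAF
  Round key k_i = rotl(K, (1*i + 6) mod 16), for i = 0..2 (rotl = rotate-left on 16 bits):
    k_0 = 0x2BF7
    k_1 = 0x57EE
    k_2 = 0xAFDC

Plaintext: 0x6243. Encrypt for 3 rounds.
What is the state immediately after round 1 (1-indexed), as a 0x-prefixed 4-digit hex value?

0x2A0C

s_0 = plaintext = 0x6243
s_1 = Round(s_0, k_0) = 0x2A0C
s_2 = Round(s_1, k_1) = 0x417D
s_3 = Round(s_2, k_2) = 0x8455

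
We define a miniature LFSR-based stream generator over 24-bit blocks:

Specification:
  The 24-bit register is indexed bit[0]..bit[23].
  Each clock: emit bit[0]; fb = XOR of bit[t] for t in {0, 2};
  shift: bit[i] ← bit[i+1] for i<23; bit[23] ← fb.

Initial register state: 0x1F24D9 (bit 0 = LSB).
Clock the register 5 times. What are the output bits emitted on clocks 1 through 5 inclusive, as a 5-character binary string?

10011

reg_0 = 0x1F24D9
clock 1: out=1, reg = 0x8F926C
clock 2: out=0, reg = 0xC7C936
clock 3: out=0, reg = 0xE3E49B
clock 4: out=1, reg = 0xF1F24D
clock 5: out=1, reg = 0x78F926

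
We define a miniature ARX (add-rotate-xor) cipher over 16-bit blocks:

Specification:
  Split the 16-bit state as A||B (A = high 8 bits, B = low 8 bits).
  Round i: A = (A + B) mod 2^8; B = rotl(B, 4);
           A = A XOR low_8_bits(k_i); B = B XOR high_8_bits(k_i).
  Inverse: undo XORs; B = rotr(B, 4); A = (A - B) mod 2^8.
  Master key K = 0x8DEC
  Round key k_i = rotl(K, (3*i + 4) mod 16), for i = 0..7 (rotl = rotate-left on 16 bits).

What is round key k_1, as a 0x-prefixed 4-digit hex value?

K = 0x8DEC
k_0 = rotl(K, (3*0+4) mod 16) = rotl(K, 4) = 0xDEC8
k_1 = rotl(K, (3*1+4) mod 16) = rotl(K, 7) = 0xF646

0xF646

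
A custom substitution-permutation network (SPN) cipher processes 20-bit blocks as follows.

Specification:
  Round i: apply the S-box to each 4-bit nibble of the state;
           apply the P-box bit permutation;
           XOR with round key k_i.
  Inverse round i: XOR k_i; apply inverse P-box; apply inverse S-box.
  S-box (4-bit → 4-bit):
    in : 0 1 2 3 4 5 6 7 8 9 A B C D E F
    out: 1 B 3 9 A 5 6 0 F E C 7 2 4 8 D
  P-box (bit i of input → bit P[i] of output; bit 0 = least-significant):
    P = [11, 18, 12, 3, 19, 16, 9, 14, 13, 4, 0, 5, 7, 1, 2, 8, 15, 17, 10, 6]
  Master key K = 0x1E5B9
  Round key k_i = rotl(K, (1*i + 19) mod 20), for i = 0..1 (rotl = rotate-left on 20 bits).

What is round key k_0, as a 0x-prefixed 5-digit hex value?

K = 0x1E5B9
k_0 = rotl(K, (1*0+19) mod 20) = rotl(K, 19) = 0x8F2DC

0x8F2DC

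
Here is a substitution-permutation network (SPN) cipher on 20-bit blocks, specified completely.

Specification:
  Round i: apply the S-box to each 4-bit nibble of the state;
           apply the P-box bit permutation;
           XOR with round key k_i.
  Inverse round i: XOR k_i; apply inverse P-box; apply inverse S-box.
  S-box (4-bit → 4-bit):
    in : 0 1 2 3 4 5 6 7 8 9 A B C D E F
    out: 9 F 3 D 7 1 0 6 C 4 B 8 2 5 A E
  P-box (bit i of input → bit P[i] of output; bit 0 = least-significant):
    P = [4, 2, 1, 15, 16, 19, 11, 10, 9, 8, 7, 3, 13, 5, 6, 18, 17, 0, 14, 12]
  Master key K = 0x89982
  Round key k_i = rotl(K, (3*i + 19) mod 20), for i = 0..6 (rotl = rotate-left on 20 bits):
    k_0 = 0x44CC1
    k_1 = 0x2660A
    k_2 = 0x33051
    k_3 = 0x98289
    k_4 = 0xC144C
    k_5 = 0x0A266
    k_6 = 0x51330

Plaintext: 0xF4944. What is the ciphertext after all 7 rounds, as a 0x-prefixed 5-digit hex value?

s_0 = plaintext = 0xF4944
s_1 = Round(s_0, k_0) = 0xD3436
s_2 = Round(s_1, k_1) = 0x509CA
s_3 = Round(s_2, k_2) = 0xD90C5
s_4 = Round(s_3, k_3) = 0x3C0D1
s_5 = Round(s_4, k_4) = 0xFCE72
s_6 = Round(s_5, k_5) = 0x8FB5B
s_7 = Round(s_6, k_6) = 0x0C358

0x0C358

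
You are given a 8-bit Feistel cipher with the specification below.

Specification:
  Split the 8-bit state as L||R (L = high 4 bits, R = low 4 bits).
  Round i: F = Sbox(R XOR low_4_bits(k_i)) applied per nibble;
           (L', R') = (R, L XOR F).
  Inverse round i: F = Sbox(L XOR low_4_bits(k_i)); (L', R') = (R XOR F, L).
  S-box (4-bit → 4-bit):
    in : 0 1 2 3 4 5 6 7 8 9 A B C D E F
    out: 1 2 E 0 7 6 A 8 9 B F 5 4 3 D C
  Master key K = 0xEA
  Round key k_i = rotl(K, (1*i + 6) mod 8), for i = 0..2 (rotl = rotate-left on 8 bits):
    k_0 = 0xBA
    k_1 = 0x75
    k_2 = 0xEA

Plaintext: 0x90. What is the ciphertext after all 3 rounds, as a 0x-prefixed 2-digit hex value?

s_0 = plaintext = 0x90
s_1 = Round(s_0, k_0) = 0x06
s_2 = Round(s_1, k_1) = 0x60
s_3 = Round(s_2, k_2) = 0x09

0x09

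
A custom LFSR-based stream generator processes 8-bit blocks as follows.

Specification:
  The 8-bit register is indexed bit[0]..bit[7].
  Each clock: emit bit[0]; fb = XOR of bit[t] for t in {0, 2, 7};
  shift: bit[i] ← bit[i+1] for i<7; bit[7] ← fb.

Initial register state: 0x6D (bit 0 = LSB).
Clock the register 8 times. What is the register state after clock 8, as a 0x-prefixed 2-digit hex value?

reg_0 = 0x6D
clock 1: out=1, reg = 0x36
clock 2: out=0, reg = 0x9B
clock 3: out=1, reg = 0x4D
clock 4: out=1, reg = 0x26
clock 5: out=0, reg = 0x93
clock 6: out=1, reg = 0x49
clock 7: out=1, reg = 0xA4
clock 8: out=0, reg = 0x52

0x52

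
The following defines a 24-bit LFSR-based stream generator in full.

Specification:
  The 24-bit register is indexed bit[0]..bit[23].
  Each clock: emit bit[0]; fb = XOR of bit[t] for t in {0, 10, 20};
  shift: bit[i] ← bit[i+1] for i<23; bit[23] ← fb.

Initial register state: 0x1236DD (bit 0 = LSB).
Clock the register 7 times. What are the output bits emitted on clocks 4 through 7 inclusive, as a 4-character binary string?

1101

reg_0 = 0x1236DD
clock 1: out=1, reg = 0x891B6E
clock 2: out=0, reg = 0x448DB7
clock 3: out=1, reg = 0x2246DB
clock 4: out=1, reg = 0x11236D
clock 5: out=1, reg = 0x0891B6
clock 6: out=0, reg = 0x0448DB
clock 7: out=1, reg = 0x82246D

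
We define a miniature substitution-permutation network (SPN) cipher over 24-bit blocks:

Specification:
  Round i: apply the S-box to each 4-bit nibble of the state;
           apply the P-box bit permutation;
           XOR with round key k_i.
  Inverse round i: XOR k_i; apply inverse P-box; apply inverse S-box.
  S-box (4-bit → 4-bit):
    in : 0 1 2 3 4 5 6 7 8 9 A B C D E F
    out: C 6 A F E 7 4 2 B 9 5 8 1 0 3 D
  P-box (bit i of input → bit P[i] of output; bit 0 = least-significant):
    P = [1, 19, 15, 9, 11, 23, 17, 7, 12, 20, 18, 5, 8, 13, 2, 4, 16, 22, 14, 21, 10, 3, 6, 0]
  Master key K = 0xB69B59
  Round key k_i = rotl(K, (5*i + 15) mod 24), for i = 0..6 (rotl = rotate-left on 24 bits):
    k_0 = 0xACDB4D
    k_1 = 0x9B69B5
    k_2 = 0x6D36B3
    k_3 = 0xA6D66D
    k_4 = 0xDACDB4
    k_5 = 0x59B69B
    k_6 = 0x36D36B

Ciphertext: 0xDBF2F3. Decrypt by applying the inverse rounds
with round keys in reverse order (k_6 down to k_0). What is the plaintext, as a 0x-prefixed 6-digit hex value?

0xD2AE37

s_0 = ciphertext = 0xDBF2F3
s_1 = InvRound(s_0, k_6) = 0x788627
s_2 = InvRound(s_1, k_5) = 0x7949BD
s_3 = InvRound(s_2, k_4) = 0x89DD16
s_4 = InvRound(s_3, k_3) = 0x4990A8
s_5 = InvRound(s_4, k_2) = 0x8B26DF
s_6 = InvRound(s_5, k_1) = 0x56C2C9
s_7 = InvRound(s_6, k_0) = 0xD2AE37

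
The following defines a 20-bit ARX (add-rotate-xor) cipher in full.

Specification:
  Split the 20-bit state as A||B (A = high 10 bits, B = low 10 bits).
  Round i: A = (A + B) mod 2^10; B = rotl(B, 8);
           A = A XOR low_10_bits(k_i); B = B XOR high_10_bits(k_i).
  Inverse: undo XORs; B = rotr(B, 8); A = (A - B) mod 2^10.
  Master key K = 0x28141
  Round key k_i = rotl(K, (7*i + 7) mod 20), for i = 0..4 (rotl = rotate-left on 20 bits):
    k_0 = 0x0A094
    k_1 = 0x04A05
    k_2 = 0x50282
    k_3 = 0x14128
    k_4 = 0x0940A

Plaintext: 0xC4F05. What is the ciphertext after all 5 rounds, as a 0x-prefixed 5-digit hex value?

s_0 = plaintext = 0xC4F05
s_1 = Round(s_0, k_0) = 0xA31E9
s_2 = Round(s_1, k_1) = 0x9C168
s_3 = Round(s_2, k_2) = 0x5691A
s_4 = Round(s_3, k_3) = 0xD7216
s_5 = Round(s_4, k_4) = 0x5E2A0

0x5E2A0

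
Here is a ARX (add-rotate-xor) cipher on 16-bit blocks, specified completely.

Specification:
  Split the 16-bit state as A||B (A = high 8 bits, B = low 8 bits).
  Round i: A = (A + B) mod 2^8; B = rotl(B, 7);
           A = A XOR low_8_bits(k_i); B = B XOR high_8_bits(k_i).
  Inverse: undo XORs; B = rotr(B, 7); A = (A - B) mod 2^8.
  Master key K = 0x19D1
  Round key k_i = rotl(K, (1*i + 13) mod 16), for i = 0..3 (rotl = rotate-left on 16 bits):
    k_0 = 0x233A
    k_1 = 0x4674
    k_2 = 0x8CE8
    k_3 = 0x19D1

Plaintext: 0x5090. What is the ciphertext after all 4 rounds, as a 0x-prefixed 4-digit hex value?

s_0 = plaintext = 0x5090
s_1 = Round(s_0, k_0) = 0xDA6B
s_2 = Round(s_1, k_1) = 0x31F3
s_3 = Round(s_2, k_2) = 0xCC75
s_4 = Round(s_3, k_3) = 0x90A3

0x90A3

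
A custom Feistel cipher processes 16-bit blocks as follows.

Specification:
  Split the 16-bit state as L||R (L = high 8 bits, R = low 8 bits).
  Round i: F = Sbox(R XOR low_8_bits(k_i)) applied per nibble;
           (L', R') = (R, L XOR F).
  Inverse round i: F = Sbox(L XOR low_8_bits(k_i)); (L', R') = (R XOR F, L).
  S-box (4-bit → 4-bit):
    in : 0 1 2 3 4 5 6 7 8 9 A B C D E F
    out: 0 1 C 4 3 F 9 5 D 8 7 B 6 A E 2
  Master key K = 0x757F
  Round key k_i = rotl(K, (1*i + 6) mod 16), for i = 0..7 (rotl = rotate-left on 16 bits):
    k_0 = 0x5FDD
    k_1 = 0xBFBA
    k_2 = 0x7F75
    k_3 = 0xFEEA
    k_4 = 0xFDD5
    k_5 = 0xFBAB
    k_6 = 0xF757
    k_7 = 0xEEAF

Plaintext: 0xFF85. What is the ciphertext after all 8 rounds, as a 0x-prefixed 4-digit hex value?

s_0 = plaintext = 0xFF85
s_1 = Round(s_0, k_0) = 0x8502
s_2 = Round(s_1, k_1) = 0x0238
s_3 = Round(s_2, k_2) = 0x3838
s_4 = Round(s_3, k_3) = 0x3894
s_5 = Round(s_4, k_4) = 0x9409
s_6 = Round(s_5, k_5) = 0x09E8
s_7 = Round(s_6, k_6) = 0xE8BB
s_8 = Round(s_7, k_7) = 0xBBFB

0xBBFB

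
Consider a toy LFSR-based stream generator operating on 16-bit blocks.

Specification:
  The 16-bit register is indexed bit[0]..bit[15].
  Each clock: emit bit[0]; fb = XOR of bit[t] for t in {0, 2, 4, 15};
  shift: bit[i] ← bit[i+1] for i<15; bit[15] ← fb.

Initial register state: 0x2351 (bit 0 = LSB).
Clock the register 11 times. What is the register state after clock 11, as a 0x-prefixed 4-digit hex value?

0x1204

reg_0 = 0x2351
clock 1: out=1, reg = 0x11A8
clock 2: out=0, reg = 0x08D4
clock 3: out=0, reg = 0x046A
clock 4: out=0, reg = 0x0235
clock 5: out=1, reg = 0x811A
clock 6: out=0, reg = 0x408D
clock 7: out=1, reg = 0x2046
clock 8: out=0, reg = 0x9023
clock 9: out=1, reg = 0x4811
clock 10: out=1, reg = 0x2408
clock 11: out=0, reg = 0x1204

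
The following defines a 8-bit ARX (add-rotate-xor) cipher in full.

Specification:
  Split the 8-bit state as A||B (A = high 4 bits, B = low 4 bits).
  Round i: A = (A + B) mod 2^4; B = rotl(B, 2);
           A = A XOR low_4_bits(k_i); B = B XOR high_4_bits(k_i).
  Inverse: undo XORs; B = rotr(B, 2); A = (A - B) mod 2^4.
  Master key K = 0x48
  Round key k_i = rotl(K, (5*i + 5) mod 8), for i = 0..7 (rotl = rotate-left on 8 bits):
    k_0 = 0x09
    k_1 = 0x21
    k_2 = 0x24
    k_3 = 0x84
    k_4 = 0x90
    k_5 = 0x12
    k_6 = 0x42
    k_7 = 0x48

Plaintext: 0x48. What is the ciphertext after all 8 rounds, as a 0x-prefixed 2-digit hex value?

0x18

s_0 = plaintext = 0x48
s_1 = Round(s_0, k_0) = 0x52
s_2 = Round(s_1, k_1) = 0x6A
s_3 = Round(s_2, k_2) = 0x48
s_4 = Round(s_3, k_3) = 0x8A
s_5 = Round(s_4, k_4) = 0x23
s_6 = Round(s_5, k_5) = 0x7D
s_7 = Round(s_6, k_6) = 0x63
s_8 = Round(s_7, k_7) = 0x18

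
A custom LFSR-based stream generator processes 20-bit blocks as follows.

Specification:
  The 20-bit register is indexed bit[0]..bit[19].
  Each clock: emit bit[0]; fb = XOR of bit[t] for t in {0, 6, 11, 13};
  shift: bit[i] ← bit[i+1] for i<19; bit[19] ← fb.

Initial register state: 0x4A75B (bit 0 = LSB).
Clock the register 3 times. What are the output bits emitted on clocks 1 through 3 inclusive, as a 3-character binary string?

reg_0 = 0x4A75B
clock 1: out=1, reg = 0xA53AD
clock 2: out=1, reg = 0xD29D6
clock 3: out=0, reg = 0xE94EB

110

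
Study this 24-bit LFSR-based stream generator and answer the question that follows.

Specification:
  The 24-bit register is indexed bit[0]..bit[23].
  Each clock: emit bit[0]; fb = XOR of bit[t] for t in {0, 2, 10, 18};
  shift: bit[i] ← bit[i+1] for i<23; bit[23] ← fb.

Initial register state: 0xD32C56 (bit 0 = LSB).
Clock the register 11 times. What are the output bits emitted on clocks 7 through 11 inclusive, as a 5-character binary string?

10001

reg_0 = 0xD32C56
clock 1: out=0, reg = 0x69962B
clock 2: out=1, reg = 0x34CB15
clock 3: out=1, reg = 0x9A658A
clock 4: out=0, reg = 0xCD32C5
clock 5: out=1, reg = 0xE69962
clock 6: out=0, reg = 0xF34CB1
clock 7: out=1, reg = 0x79A658
clock 8: out=0, reg = 0xBCD32C
clock 9: out=0, reg = 0x5E6996
clock 10: out=0, reg = 0x2F34CB
clock 11: out=1, reg = 0x979A65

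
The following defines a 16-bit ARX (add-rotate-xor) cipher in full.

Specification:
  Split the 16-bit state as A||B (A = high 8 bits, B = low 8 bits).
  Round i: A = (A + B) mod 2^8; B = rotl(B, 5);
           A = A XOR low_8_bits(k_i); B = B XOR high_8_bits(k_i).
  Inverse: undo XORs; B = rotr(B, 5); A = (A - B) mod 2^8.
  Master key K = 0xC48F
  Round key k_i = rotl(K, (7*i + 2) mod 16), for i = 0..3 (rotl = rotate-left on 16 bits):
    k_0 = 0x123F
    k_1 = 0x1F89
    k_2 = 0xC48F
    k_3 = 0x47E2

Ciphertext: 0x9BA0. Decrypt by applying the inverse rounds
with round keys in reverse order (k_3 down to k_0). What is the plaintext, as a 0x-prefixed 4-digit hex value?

0xC6A0

s_0 = ciphertext = 0x9BA0
s_1 = InvRound(s_0, k_3) = 0x3A3F
s_2 = InvRound(s_1, k_2) = 0xD6DF
s_3 = InvRound(s_2, k_1) = 0x5906
s_4 = InvRound(s_3, k_0) = 0xC6A0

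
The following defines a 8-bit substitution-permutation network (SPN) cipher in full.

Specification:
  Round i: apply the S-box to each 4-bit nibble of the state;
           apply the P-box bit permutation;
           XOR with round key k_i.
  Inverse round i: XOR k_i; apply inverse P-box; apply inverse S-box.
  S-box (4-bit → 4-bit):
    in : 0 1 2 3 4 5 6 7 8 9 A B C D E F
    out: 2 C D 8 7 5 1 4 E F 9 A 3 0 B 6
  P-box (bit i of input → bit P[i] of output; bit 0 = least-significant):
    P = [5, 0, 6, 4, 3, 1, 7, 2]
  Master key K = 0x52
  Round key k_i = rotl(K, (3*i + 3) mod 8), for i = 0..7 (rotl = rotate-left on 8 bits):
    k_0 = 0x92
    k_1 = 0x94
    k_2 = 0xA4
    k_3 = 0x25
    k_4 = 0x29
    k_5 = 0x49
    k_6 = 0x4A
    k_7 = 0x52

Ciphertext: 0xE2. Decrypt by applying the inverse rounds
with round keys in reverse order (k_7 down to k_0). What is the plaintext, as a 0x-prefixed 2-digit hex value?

0x98

s_0 = ciphertext = 0xE2
s_1 = InvRound(s_0, k_7) = 0x7A
s_2 = InvRound(s_1, k_6) = 0xDA
s_3 = InvRound(s_2, k_5) = 0xFB
s_4 = InvRound(s_3, k_4) = 0xF1
s_5 = InvRound(s_4, k_3) = 0x11
s_6 = InvRound(s_5, k_2) = 0x1E
s_7 = InvRound(s_6, k_1) = 0x4D
s_8 = InvRound(s_7, k_0) = 0x98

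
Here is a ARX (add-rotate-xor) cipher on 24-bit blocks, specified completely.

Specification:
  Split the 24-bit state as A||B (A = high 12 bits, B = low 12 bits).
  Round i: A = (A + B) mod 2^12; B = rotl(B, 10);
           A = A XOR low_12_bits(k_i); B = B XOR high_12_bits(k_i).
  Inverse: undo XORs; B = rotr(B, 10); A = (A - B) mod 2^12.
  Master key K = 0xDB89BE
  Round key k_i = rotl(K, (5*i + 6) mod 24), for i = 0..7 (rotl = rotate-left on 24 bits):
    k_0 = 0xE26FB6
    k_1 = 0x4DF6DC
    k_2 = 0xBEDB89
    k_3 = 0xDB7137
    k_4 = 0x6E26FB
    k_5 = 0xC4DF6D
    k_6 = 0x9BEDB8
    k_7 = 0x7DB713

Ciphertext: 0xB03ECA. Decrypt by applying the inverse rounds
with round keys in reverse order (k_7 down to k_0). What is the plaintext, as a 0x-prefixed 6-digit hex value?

s_0 = ciphertext = 0xB03ECA
s_1 = InvRound(s_0, k_7) = 0x7CA446
s_2 = InvRound(s_1, k_6) = 0x28F7E3
s_3 = InvRound(s_2, k_5) = 0xF28EBA
s_4 = InvRound(s_3, k_4) = 0x871162
s_5 = InvRound(s_4, k_3) = 0x5EF357
s_6 = InvRound(s_5, k_2) = 0xB7C2EA
s_7 = InvRound(s_6, k_1) = 0x4CB8D5
s_8 = InvRound(s_7, k_0) = 0xFB0BCD

0xFB0BCD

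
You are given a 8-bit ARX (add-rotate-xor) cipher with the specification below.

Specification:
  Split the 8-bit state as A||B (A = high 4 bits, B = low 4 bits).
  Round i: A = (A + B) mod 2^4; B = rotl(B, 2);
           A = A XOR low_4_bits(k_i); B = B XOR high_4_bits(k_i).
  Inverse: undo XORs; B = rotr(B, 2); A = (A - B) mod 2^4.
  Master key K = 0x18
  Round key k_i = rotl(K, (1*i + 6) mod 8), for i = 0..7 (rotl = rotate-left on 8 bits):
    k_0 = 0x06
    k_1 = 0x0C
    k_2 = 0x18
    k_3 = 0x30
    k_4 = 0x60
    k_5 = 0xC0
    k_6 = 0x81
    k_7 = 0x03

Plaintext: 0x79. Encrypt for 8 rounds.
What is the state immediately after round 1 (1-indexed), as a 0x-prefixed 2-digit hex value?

s_0 = plaintext = 0x79
s_1 = Round(s_0, k_0) = 0x66
s_2 = Round(s_1, k_1) = 0x09
s_3 = Round(s_2, k_2) = 0x17
s_4 = Round(s_3, k_3) = 0x8E
s_5 = Round(s_4, k_4) = 0x6D
s_6 = Round(s_5, k_5) = 0x3B
s_7 = Round(s_6, k_6) = 0xF6
s_8 = Round(s_7, k_7) = 0x69

0x66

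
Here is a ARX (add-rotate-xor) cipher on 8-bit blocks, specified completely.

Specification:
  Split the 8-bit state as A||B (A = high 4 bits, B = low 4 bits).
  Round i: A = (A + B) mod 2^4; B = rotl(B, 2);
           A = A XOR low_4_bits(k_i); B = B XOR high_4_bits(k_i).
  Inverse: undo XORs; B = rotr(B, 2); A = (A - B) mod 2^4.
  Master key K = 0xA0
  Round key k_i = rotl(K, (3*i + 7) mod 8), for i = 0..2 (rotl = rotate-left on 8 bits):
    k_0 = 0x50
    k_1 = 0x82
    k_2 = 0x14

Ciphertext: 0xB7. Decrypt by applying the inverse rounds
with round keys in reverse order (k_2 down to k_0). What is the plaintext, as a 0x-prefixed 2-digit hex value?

0xC4

s_0 = ciphertext = 0xB7
s_1 = InvRound(s_0, k_2) = 0x69
s_2 = InvRound(s_1, k_1) = 0x04
s_3 = InvRound(s_2, k_0) = 0xC4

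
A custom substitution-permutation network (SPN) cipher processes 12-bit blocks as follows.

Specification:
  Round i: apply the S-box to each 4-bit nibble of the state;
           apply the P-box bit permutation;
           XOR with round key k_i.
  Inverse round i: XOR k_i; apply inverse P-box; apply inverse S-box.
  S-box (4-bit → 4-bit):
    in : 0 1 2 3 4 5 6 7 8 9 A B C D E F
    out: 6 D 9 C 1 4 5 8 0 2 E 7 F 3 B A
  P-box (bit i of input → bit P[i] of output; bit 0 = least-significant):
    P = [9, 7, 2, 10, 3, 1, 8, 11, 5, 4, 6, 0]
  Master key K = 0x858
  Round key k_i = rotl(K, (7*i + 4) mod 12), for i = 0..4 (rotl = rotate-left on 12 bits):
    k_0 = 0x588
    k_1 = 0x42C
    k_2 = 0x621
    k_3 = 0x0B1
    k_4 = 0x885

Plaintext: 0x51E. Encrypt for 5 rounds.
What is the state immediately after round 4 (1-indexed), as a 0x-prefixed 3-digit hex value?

s_0 = plaintext = 0x51E
s_1 = Round(s_0, k_0) = 0xA40
s_2 = Round(s_1, k_1) = 0x4F1
s_3 = Round(s_2, k_2) = 0x807
s_4 = Round(s_3, k_3) = 0x5B3
s_5 = Round(s_4, k_4) = 0xDCB

0x5B3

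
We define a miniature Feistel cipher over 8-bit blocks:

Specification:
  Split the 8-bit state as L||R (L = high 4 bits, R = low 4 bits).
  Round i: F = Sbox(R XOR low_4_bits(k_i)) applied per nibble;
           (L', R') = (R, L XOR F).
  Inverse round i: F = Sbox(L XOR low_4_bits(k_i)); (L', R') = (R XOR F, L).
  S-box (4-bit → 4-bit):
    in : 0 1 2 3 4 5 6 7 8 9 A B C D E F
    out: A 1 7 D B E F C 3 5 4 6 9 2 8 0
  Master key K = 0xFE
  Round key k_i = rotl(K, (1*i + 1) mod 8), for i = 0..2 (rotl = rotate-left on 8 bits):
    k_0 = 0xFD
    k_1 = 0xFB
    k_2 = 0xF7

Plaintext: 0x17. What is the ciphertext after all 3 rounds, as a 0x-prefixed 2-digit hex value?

s_0 = plaintext = 0x17
s_1 = Round(s_0, k_0) = 0x75
s_2 = Round(s_1, k_1) = 0x5F
s_3 = Round(s_2, k_2) = 0xF6

0xF6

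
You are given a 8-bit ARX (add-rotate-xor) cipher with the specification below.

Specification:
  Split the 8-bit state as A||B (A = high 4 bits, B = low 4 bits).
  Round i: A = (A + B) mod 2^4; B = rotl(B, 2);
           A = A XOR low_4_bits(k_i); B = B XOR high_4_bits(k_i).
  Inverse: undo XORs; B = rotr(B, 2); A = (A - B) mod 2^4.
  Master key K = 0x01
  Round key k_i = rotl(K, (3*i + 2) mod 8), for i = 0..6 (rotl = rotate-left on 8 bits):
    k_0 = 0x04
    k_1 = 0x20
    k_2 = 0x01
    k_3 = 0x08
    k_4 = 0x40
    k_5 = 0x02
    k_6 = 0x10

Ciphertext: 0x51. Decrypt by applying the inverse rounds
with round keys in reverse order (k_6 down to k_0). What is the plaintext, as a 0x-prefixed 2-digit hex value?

0x73

s_0 = ciphertext = 0x51
s_1 = InvRound(s_0, k_6) = 0x50
s_2 = InvRound(s_1, k_5) = 0x70
s_3 = InvRound(s_2, k_4) = 0x61
s_4 = InvRound(s_3, k_3) = 0xA4
s_5 = InvRound(s_4, k_2) = 0xA1
s_6 = InvRound(s_5, k_1) = 0xEC
s_7 = InvRound(s_6, k_0) = 0x73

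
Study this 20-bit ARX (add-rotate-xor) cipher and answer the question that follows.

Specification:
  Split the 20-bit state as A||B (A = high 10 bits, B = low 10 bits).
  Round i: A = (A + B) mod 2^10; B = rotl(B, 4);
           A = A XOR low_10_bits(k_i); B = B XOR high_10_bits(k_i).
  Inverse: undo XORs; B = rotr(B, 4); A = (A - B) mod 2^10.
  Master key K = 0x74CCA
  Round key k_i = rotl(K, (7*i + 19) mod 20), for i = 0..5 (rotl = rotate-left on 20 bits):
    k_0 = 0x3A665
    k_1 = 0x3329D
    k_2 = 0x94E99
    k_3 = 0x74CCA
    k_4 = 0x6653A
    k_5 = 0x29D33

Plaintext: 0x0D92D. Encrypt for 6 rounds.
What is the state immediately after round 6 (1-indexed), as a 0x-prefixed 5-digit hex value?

0x2363A

s_0 = plaintext = 0x0D92D
s_1 = Round(s_0, k_0) = 0xC1A3D
s_2 = Round(s_1, k_1) = 0xF7B14
s_3 = Round(s_2, k_2) = 0x1AF1F
s_4 = Round(s_3, k_3) = 0xD002F
s_5 = Round(s_4, k_4) = 0x95769
s_6 = Round(s_5, k_5) = 0x2363A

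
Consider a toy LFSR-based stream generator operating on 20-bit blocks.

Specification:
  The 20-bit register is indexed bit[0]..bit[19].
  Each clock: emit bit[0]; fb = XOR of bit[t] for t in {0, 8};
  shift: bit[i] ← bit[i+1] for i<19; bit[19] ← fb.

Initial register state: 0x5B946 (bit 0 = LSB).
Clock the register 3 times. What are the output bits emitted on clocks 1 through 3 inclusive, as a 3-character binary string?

011

reg_0 = 0x5B946
clock 1: out=0, reg = 0xADCA3
clock 2: out=1, reg = 0xD6E51
clock 3: out=1, reg = 0xEB728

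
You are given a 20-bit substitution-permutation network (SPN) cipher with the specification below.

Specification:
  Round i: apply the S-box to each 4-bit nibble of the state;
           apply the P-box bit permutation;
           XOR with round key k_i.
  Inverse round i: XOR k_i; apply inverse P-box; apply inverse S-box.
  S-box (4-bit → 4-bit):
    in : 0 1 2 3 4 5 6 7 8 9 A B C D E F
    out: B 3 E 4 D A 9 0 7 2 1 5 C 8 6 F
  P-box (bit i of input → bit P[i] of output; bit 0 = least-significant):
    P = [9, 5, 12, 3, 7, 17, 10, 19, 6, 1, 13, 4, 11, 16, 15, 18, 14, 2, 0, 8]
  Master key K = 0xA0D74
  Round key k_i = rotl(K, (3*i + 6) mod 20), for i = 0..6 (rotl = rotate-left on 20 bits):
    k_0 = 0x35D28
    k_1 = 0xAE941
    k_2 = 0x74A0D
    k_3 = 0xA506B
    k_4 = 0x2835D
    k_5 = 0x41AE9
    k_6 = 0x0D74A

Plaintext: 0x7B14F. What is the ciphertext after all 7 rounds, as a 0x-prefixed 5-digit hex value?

s_0 = plaintext = 0x7B14F
s_1 = Round(s_0, k_0) = 0xBC3C2
s_2 = Round(s_1, k_1) = 0x61D68
s_3 = Round(s_2, k_2) = 0xE11BD
s_4 = Round(s_3, k_3) = 0xB5CA4
s_5 = Round(s_4, k_4) = 0x7F1C4
s_6 = Round(s_5, k_5) = 0x984A3
s_7 = Round(s_6, k_6) = 0x16F9E

0x16F9E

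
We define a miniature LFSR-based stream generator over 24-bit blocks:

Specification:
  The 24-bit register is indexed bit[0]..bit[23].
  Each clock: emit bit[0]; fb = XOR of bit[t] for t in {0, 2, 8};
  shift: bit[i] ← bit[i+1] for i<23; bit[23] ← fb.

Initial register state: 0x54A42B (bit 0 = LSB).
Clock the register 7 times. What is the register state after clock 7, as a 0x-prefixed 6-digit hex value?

0x0AA948

reg_0 = 0x54A42B
clock 1: out=1, reg = 0xAA5215
clock 2: out=1, reg = 0x55290A
clock 3: out=0, reg = 0xAA9485
clock 4: out=1, reg = 0x554A42
clock 5: out=0, reg = 0x2AA521
clock 6: out=1, reg = 0x155290
clock 7: out=0, reg = 0x0AA948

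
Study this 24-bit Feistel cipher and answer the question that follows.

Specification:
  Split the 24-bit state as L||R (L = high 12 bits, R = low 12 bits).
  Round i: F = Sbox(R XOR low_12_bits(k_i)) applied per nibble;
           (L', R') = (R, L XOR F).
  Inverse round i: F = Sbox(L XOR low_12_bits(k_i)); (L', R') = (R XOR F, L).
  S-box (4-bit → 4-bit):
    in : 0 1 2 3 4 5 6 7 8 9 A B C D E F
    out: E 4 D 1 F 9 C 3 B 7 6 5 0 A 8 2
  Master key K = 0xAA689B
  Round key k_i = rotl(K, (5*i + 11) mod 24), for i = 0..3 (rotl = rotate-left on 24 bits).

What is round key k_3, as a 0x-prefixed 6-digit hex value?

K = 0xAA689B
k_0 = rotl(K, (5*0+11) mod 24) = rotl(K, 11) = 0x44DD53
k_1 = rotl(K, (5*1+11) mod 24) = rotl(K, 16) = 0x9BAA68
k_2 = rotl(K, (5*2+11) mod 24) = rotl(K, 21) = 0x754D13
k_3 = rotl(K, (5*3+11) mod 24) = rotl(K, 2) = 0xA9A26E

0xA9A26E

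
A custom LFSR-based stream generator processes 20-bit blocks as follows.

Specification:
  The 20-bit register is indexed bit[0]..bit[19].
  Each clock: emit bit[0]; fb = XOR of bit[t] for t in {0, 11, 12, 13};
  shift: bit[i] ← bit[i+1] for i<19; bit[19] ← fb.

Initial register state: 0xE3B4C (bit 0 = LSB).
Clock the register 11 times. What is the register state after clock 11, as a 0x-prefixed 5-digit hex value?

0xB33C7

reg_0 = 0xE3B4C
clock 1: out=0, reg = 0xF1DA6
clock 2: out=0, reg = 0x78ED3
clock 3: out=1, reg = 0x3C769
clock 4: out=1, reg = 0x9E3B4
clock 5: out=0, reg = 0xCF1DA
clock 6: out=0, reg = 0x678ED
clock 7: out=1, reg = 0x33C76
clock 8: out=0, reg = 0x99E3B
clock 9: out=1, reg = 0xCCF1D
clock 10: out=1, reg = 0x6678E
clock 11: out=0, reg = 0xB33C7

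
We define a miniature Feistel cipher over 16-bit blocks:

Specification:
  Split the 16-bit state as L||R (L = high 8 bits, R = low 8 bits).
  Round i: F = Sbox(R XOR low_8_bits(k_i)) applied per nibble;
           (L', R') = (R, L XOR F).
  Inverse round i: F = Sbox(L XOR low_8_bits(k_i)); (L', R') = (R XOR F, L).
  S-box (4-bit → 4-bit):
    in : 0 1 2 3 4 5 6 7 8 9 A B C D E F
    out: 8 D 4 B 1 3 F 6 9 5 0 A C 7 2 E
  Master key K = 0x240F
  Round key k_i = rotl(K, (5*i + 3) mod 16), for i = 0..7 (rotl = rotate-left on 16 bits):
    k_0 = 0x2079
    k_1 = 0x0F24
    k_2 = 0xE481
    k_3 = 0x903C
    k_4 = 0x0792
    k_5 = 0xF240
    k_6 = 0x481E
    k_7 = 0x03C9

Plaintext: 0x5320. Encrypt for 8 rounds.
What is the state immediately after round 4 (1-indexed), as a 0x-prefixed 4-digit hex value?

0xC5D1

s_0 = plaintext = 0x5320
s_1 = Round(s_0, k_0) = 0x2066
s_2 = Round(s_1, k_1) = 0x6634
s_3 = Round(s_2, k_2) = 0x34C5
s_4 = Round(s_3, k_3) = 0xC5D1
s_5 = Round(s_4, k_4) = 0xD1DE
s_6 = Round(s_5, k_5) = 0xDE83
s_7 = Round(s_6, k_6) = 0x8389
s_8 = Round(s_7, k_7) = 0x899B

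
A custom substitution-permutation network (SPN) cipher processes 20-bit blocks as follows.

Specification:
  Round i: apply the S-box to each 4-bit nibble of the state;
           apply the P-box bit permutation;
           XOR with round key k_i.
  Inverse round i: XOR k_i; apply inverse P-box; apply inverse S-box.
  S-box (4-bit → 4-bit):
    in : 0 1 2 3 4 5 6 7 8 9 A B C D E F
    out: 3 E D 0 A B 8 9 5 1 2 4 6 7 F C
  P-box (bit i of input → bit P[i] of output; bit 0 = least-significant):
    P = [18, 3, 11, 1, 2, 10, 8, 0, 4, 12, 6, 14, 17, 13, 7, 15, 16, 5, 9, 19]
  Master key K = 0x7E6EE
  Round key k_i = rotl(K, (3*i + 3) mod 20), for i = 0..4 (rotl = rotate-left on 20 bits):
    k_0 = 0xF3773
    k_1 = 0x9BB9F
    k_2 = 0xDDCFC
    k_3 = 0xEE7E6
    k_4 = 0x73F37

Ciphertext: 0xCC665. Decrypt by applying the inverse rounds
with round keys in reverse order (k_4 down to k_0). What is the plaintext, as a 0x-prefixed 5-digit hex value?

s_0 = ciphertext = 0xCC665
s_1 = InvRound(s_0, k_4) = 0x75EBF
s_2 = InvRound(s_1, k_3) = 0x74DFC
s_3 = InvRound(s_2, k_2) = 0x67AB3
s_4 = InvRound(s_3, k_1) = 0x57680
s_5 = InvRound(s_4, k_0) = 0x482F6

0x482F6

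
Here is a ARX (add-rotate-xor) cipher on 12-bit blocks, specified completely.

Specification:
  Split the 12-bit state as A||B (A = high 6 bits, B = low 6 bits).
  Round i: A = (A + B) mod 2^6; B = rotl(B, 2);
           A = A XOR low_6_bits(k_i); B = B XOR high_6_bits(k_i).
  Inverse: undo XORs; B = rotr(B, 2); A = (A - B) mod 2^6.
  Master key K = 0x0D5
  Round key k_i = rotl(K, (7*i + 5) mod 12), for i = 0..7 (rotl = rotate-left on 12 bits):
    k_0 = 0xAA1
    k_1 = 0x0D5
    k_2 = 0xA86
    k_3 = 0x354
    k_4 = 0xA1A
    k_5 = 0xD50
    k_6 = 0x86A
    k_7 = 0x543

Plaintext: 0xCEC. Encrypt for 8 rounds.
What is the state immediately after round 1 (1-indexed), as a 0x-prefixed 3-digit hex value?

0xF98

s_0 = plaintext = 0xCEC
s_1 = Round(s_0, k_0) = 0xF98
s_2 = Round(s_1, k_1) = 0x0E2
s_3 = Round(s_2, k_2) = 0x8E0
s_4 = Round(s_3, k_3) = 0x5CF
s_5 = Round(s_4, k_4) = 0xF14
s_6 = Round(s_5, k_5) = 0x024
s_7 = Round(s_6, k_6) = 0x3B3
s_8 = Round(s_7, k_7) = 0x09A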